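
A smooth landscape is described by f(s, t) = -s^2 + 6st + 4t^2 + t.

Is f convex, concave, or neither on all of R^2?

f is quadratic, so its Hessian is the constant matrix H = [[-2, 6], [6, 8]].
det(H) = -52, tr(H) = 6.
det(H) < 0, so H is indefinite: neither convex nor concave.

neither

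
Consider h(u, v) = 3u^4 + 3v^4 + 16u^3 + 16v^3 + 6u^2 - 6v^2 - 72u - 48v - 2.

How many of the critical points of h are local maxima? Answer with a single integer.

1

h separates as a function of u plus a function of v, so ∇h=0 decouples.
∂h/∂u = 12(u - 1)(u + 2)(u + 3) = 0 at u ∈ {-3, -2, 1}; ∂h/∂v = 12(v - 1)(v + 1)(v + 4) = 0 at v ∈ {-4, -1, 1}.
The Hessian is diagonal: diag(h_uu, h_vv). Second derivatives: h_uu(-3)=48, h_uu(-2)=-36, h_uu(1)=144; h_vv(-4)=180, h_vv(-1)=-72, h_vv(1)=120.
Local maxima occur where both diagonal entries negative: (-2, -1). Count: 1.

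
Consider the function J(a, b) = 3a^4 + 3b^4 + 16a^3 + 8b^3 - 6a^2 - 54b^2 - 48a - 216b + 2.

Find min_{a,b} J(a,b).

J(a,b) separates as P(a) + Q(b) + 2, so its minimum is min P + min Q + 2.
P'(a) = 12(a - 1)(a + 1)(a + 4) vanishes at a ∈ {-4, -1, 1}; Q'(b) = 12(b - 3)(b + 2)(b + 3) vanishes at b ∈ {-3, -2, 3}.
Local minima of P (where P''>0): P(-4)=-160, P(1)=-35. Local minima of Q: Q(-3)=189, Q(3)=-675.
So the global minimum of J is P(-4) + Q(3) + 2 = -160 − 675 + 2 = -833, attained at (-4, 3).

-833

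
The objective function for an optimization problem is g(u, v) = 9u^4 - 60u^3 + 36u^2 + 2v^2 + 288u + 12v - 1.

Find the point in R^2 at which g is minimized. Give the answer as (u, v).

g(u,v) separates as P(u) + Q(v) − 1, so its minimum is min P + min Q − 1.
P'(u) = 36(u - 4)(u - 2)(u + 1) vanishes at u ∈ {-1, 2, 4}; Q'(v) = 4v + 12 vanishes at v ∈ {-3}.
Local minima of P (where P''>0): P(-1)=-183, P(4)=192. Local minima of Q: Q(-3)=-18.
So the global minimum of g is P(-1) + Q(-3) − 1 = -183 − 18 − 1 = -202, attained at (-1, -3).

(-1, -3)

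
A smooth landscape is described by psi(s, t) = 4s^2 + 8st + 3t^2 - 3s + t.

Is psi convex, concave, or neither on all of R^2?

psi is quadratic, so its Hessian is the constant matrix H = [[8, 8], [8, 6]].
det(H) = -16, tr(H) = 14.
det(H) < 0, so H is indefinite: neither convex nor concave.

neither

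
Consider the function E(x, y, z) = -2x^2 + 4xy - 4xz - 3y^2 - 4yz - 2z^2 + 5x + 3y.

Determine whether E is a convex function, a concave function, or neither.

E is quadratic, so its Hessian is the constant matrix H = [[-4, 4, -4], [4, -6, -4], [-4, -4, -4]].
Leading principal minors: -4, 8, 256.
Neither pattern holds ⇒ H is indefinite ⇒ neither convex nor concave.

neither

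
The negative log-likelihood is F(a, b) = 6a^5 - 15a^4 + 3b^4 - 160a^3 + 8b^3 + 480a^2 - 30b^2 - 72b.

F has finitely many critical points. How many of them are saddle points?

6

F separates as a function of a plus a function of b, so ∇F=0 decouples.
∂F/∂a = 30a(a - 4)(a - 2)(a + 4) = 0 at a ∈ {-4, 0, 2, 4}; ∂F/∂b = 12(b - 2)(b + 1)(b + 3) = 0 at b ∈ {-3, -1, 2}.
The Hessian is diagonal: diag(F_aa, F_bb). Second derivatives: F_aa(-4)=-5760, F_aa(0)=960, F_aa(2)=-720, F_aa(4)=1920; F_bb(-3)=120, F_bb(-1)=-72, F_bb(2)=180.
Saddle points occur where the two diagonal entries have opposite signs: (-4, -3), (-4, 2), (0, -1), (2, -3), (2, 2), (4, -1). Count: 6.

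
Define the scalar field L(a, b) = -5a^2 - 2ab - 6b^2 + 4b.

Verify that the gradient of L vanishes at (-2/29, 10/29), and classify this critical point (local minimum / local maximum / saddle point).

local maximum

∇L = (-10a - 2b, -2a - 12b + 4); substituting (-2/29, 10/29) gives ∇L = (0, 0), so (-2/29, 10/29) is indeed a critical point.
The Hessian of L is constant: H = [[-10, -2], [-2, -12]].
det(H) = (-10)·(-12) − (-2)² = 116.
det(H) > 0 and tr(H) = -22 < 0, so H is negative definite and the point is a local maximum.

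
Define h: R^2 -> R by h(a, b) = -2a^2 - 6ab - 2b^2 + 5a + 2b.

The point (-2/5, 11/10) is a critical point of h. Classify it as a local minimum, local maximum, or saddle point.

The Hessian of h is constant: H = [[-4, -6], [-6, -4]].
det(H) = (-4)·(-4) − (-6)² = -20.
Since det(H) < 0, H is indefinite and the critical point is a saddle point.

saddle point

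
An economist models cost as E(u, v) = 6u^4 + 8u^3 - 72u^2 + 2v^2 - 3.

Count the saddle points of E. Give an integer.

E separates as a function of u plus a function of v, so ∇E=0 decouples.
∂E/∂u = 24u(u - 2)(u + 3) = 0 at u ∈ {-3, 0, 2}; ∂E/∂v = 4v = 0 at v ∈ {0}.
The Hessian is diagonal: diag(E_uu, E_vv). Second derivatives: E_uu(-3)=360, E_uu(0)=-144, E_uu(2)=240; E_vv(0)=4.
Saddle points occur where the two diagonal entries have opposite signs: (0, 0). Count: 1.

1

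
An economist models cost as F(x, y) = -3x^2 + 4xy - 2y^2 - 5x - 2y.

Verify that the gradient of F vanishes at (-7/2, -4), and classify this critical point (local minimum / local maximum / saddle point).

∇F = (-6x + 4y - 5, 4x - 4y - 2); substituting (-7/2, -4) gives ∇F = (0, 0), so (-7/2, -4) is indeed a critical point.
The Hessian of F is constant: H = [[-6, 4], [4, -4]].
det(H) = (-6)·(-4) − 4² = 8.
det(H) > 0 and tr(H) = -10 < 0, so H is negative definite and the point is a local maximum.

local maximum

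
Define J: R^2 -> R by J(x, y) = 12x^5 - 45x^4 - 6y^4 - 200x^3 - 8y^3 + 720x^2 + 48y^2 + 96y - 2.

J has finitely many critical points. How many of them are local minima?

J separates as a function of x plus a function of y, so ∇J=0 decouples.
∂J/∂x = 60x(x - 4)(x - 2)(x + 3) = 0 at x ∈ {-3, 0, 2, 4}; ∂J/∂y = -24(y - 2)(y + 1)(y + 2) = 0 at y ∈ {-2, -1, 2}.
The Hessian is diagonal: diag(J_xx, J_yy). Second derivatives: J_xx(-3)=-6300, J_xx(0)=1440, J_xx(2)=-1200, J_xx(4)=3360; J_yy(-2)=-96, J_yy(-1)=72, J_yy(2)=-288.
Local minima occur where both diagonal entries positive: (0, -1), (4, -1). Count: 2.

2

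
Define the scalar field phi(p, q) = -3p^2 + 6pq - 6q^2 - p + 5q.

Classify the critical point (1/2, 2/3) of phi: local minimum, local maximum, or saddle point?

The Hessian of phi is constant: H = [[-6, 6], [6, -12]].
det(H) = (-6)·(-12) − 6² = 36.
det(H) > 0 and tr(H) = -18 < 0, so H is negative definite and the point is a local maximum.

local maximum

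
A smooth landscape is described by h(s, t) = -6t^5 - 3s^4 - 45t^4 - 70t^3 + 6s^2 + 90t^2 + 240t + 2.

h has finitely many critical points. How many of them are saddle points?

6

h separates as a function of s plus a function of t, so ∇h=0 decouples.
∂h/∂s = -12s(s - 1)(s + 1) = 0 at s ∈ {-1, 0, 1}; ∂h/∂t = -30(t - 1)(t + 1)(t + 2)(t + 4) = 0 at t ∈ {-4, -2, -1, 1}.
The Hessian is diagonal: diag(h_ss, h_tt). Second derivatives: h_ss(-1)=-24, h_ss(0)=12, h_ss(1)=-24; h_tt(-4)=900, h_tt(-2)=-180, h_tt(-1)=180, h_tt(1)=-900.
Saddle points occur where the two diagonal entries have opposite signs: (-1, -4), (-1, -1), (0, -2), (0, 1), (1, -4), (1, -1). Count: 6.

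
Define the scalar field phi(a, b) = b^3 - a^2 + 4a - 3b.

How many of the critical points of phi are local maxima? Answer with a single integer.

1

phi separates as a function of a plus a function of b, so ∇phi=0 decouples.
∂phi/∂a = -2(a - 2) = 0 at a ∈ {2}; ∂phi/∂b = 3(b - 1)(b + 1) = 0 at b ∈ {-1, 1}.
The Hessian is diagonal: diag(phi_aa, phi_bb). Second derivatives: phi_aa(2)=-2; phi_bb(-1)=-6, phi_bb(1)=6.
Local maxima occur where both diagonal entries negative: (2, -1). Count: 1.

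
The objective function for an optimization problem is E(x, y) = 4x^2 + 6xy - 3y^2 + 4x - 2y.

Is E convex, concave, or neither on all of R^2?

neither

E is quadratic, so its Hessian is the constant matrix H = [[8, 6], [6, -6]].
det(H) = -84, tr(H) = 2.
det(H) < 0, so H is indefinite: neither convex nor concave.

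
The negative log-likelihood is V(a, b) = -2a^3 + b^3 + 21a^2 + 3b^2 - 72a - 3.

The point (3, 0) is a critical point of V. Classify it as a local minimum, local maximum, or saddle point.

local minimum

The mixed partial ∂²V/∂a∂b is 0, so the Hessian at any point is diag(V_aa, V_bb) = diag(6(-2a + 7), 6(b + 1)).
At (3, 0): H = diag(6, 6).
Both eigenvalues are positive, so H is positive definite: a local minimum.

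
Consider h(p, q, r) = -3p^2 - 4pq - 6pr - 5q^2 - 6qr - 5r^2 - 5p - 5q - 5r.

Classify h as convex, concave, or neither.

concave

h is quadratic, so its Hessian is the constant matrix H = [[-6, -4, -6], [-4, -10, -6], [-6, -6, -10]].
Leading principal minors: -6, 44, -152.
Signs alternate −, +, − ⇒ H ≺ 0 ⇒ concave.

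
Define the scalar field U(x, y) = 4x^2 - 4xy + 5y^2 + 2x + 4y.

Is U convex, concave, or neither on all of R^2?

U is quadratic, so its Hessian is the constant matrix H = [[8, -4], [-4, 10]].
det(H) = 64, tr(H) = 18.
det(H) > 0 and tr(H) > 0, so H is positive definite everywhere: convex.

convex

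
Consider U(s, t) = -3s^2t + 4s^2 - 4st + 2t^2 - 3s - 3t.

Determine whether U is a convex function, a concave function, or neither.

neither

The term -3s^2t is cubic, so the Hessian is not constant.
∂²U/∂s² = -6t + 8, which takes both signs as t varies (negative for sufficiently large t). A diagonal entry of the Hessian changing sign means the Hessian is neither positive- nor negative-semidefinite on all of R^2.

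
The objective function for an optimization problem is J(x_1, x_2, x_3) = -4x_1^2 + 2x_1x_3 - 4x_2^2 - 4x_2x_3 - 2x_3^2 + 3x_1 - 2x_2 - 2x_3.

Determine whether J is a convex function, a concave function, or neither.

concave

J is quadratic, so its Hessian is the constant matrix H = [[-8, 0, 2], [0, -8, -4], [2, -4, -4]].
Leading principal minors: -8, 64, -96.
Signs alternate −, +, − ⇒ H ≺ 0 ⇒ concave.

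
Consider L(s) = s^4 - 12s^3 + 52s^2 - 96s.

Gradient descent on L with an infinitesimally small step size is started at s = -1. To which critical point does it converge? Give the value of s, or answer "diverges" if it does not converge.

2

L'(s) = 4(s - 4)(s - 3)(s - 2), so L'(-1) = -240.
Gradient descent moves in the -L' direction, i.e. s is increasing.
The nearest critical point in that direction is s = 2, where L'' = 8 > 0 (a local minimum). The iterate converges there.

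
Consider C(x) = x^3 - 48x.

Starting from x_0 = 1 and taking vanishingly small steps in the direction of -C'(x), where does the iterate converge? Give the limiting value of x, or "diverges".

C'(x) = 3(x - 4)(x + 4), so C'(1) = -45.
Gradient descent moves in the -C' direction, i.e. x is increasing.
The nearest critical point in that direction is x = 4, where C'' = 24 > 0 (a local minimum). The iterate converges there.

4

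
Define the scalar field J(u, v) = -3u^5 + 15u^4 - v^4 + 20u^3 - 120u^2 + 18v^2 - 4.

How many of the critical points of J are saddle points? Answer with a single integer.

J separates as a function of u plus a function of v, so ∇J=0 decouples.
∂J/∂u = -15u(u - 4)(u - 2)(u + 2) = 0 at u ∈ {-2, 0, 2, 4}; ∂J/∂v = -4v(v - 3)(v + 3) = 0 at v ∈ {-3, 0, 3}.
The Hessian is diagonal: diag(J_uu, J_vv). Second derivatives: J_uu(-2)=720, J_uu(0)=-240, J_uu(2)=240, J_uu(4)=-720; J_vv(-3)=-72, J_vv(0)=36, J_vv(3)=-72.
Saddle points occur where the two diagonal entries have opposite signs: (-2, -3), (-2, 3), (0, 0), (2, -3), (2, 3), (4, 0). Count: 6.

6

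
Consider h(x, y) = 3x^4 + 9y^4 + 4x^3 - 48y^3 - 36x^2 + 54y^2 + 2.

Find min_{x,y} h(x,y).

h(x,y) separates as P(x) + Q(y) + 2, so its minimum is min P + min Q + 2.
P'(x) = 12x(x - 2)(x + 3) vanishes at x ∈ {-3, 0, 2}; Q'(y) = 36y(y - 3)(y - 1) vanishes at y ∈ {0, 1, 3}.
Local minima of P (where P''>0): P(-3)=-189, P(2)=-64. Local minima of Q: Q(0)=0, Q(3)=-81.
So the global minimum of h is P(-3) + Q(3) + 2 = -189 − 81 + 2 = -268, attained at (-3, 3).

-268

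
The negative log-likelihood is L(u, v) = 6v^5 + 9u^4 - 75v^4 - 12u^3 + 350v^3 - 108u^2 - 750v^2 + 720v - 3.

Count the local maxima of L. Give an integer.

L separates as a function of u plus a function of v, so ∇L=0 decouples.
∂L/∂u = 36u(u - 3)(u + 2) = 0 at u ∈ {-2, 0, 3}; ∂L/∂v = 30(v - 4)(v - 3)(v - 2)(v - 1) = 0 at v ∈ {1, 2, 3, 4}.
The Hessian is diagonal: diag(L_uu, L_vv). Second derivatives: L_uu(-2)=360, L_uu(0)=-216, L_uu(3)=540; L_vv(1)=-180, L_vv(2)=60, L_vv(3)=-60, L_vv(4)=180.
Local maxima occur where both diagonal entries negative: (0, 1), (0, 3). Count: 2.

2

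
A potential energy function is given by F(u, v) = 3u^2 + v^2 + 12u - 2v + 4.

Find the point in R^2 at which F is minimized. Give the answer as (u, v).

F(u,v) separates as P(u) + Q(v) + 4, so its minimum is min P + min Q + 4.
P'(u) = 6u + 12 vanishes at u ∈ {-2}; Q'(v) = 2v - 2 vanishes at v ∈ {1}.
Local minima of P (where P''>0): P(-2)=-12. Local minima of Q: Q(1)=-1.
So the global minimum of F is P(-2) + Q(1) + 4 = -12 − 1 + 4 = -9, attained at (-2, 1).

(-2, 1)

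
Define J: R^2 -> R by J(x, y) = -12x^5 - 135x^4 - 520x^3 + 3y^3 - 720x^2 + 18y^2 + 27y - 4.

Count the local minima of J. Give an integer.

2

J separates as a function of x plus a function of y, so ∇J=0 decouples.
∂J/∂x = -60x(x + 2)(x + 3)(x + 4) = 0 at x ∈ {-4, -3, -2, 0}; ∂J/∂y = 9(y + 1)(y + 3) = 0 at y ∈ {-3, -1}.
The Hessian is diagonal: diag(J_xx, J_yy). Second derivatives: J_xx(-4)=480, J_xx(-3)=-180, J_xx(-2)=240, J_xx(0)=-1440; J_yy(-3)=-18, J_yy(-1)=18.
Local minima occur where both diagonal entries positive: (-4, -1), (-2, -1). Count: 2.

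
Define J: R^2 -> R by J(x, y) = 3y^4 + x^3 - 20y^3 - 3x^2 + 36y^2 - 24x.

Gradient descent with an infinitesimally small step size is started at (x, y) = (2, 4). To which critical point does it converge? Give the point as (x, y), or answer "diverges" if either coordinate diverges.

J is separable, so gradient descent decouples: x follows -∂J/∂x, y follows -∂J/∂y.
∂J/∂x = 3(x - 4)(x + 2); at x=2 this is -24, so x increases.
∂J/∂y = 12y(y - 3)(y - 2); at y=4 this is 96, so y decreases.
x converges to its nearest critical value 4 (a local min of the x-part); y converges to 3. The iterate converges to (4, 3).

(4, 3)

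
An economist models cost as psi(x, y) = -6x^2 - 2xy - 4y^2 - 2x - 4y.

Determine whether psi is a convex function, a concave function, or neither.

psi is quadratic, so its Hessian is the constant matrix H = [[-12, -2], [-2, -8]].
det(H) = 92, tr(H) = -20.
det(H) > 0 and tr(H) < 0, so H is negative definite everywhere: concave.

concave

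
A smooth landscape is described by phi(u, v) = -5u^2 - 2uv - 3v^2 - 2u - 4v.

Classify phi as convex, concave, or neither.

concave

phi is quadratic, so its Hessian is the constant matrix H = [[-10, -2], [-2, -6]].
det(H) = 56, tr(H) = -16.
det(H) > 0 and tr(H) < 0, so H is negative definite everywhere: concave.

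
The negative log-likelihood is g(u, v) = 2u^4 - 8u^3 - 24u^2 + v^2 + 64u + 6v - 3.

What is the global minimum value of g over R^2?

-140

g(u,v) separates as P(u) + Q(v) − 3, so its minimum is min P + min Q − 3.
P'(u) = 8(u - 4)(u - 1)(u + 2) vanishes at u ∈ {-2, 1, 4}; Q'(v) = 2v + 6 vanishes at v ∈ {-3}.
Local minima of P (where P''>0): P(-2)=-128, P(4)=-128. Local minima of Q: Q(-3)=-9.
So the global minimum of g is P(-2) + Q(-3) − 3 = -128 − 9 − 3 = -140, attained at (-2, -3).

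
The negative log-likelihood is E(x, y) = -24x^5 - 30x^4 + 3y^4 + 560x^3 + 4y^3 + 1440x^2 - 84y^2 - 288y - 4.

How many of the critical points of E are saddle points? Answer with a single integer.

E separates as a function of x plus a function of y, so ∇E=0 decouples.
∂E/∂x = -120x(x - 4)(x + 2)(x + 3) = 0 at x ∈ {-3, -2, 0, 4}; ∂E/∂y = 12(y - 4)(y + 2)(y + 3) = 0 at y ∈ {-3, -2, 4}.
The Hessian is diagonal: diag(E_xx, E_yy). Second derivatives: E_xx(-3)=2520, E_xx(-2)=-1440, E_xx(0)=2880, E_xx(4)=-20160; E_yy(-3)=84, E_yy(-2)=-72, E_yy(4)=504.
Saddle points occur where the two diagonal entries have opposite signs: (-3, -2), (-2, -3), (-2, 4), (0, -2), (4, -3), (4, 4). Count: 6.

6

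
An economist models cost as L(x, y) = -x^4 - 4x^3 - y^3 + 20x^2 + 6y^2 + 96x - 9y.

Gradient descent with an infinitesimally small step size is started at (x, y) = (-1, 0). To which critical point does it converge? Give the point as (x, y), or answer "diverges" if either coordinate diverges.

L is separable, so gradient descent decouples: x follows -∂L/∂x, y follows -∂L/∂y.
∂L/∂x = -4(x - 3)(x + 2)(x + 4); at x=-1 this is 48, so x decreases.
∂L/∂y = -3(y - 3)(y - 1); at y=0 this is -9, so y increases.
x converges to its nearest critical value -2 (a local min of the x-part); y converges to 1. The iterate converges to (-2, 1).

(-2, 1)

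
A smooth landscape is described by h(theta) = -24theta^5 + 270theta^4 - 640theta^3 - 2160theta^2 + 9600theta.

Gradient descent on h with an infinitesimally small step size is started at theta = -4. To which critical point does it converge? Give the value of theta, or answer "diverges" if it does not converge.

-2

h'(theta) = -120(theta - 5)(theta - 4)(theta - 2)(theta + 2), so h'(-4) = -103680.
Gradient descent moves in the -h' direction, i.e. theta is increasing.
The nearest critical point in that direction is theta = -2, where h'' = 20160 > 0 (a local minimum). The iterate converges there.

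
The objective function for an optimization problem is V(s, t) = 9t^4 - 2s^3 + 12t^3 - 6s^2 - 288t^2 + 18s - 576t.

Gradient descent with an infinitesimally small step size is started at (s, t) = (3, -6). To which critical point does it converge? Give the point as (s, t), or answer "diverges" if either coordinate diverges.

diverges

V is separable, so gradient descent decouples: s follows -∂V/∂s, t follows -∂V/∂t.
∂V/∂s = -6(s - 1)(s + 3); at s=3 this is -72, so s increases.
∂V/∂t = 36(t - 4)(t + 1)(t + 4); at t=-6 this is -3600, so t increases.
The s-coordinate has no critical point in that direction and runs off to infinity.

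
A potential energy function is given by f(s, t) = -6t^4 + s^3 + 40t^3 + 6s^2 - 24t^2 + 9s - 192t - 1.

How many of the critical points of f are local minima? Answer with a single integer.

f separates as a function of s plus a function of t, so ∇f=0 decouples.
∂f/∂s = 3(s + 1)(s + 3) = 0 at s ∈ {-3, -1}; ∂f/∂t = -24(t - 4)(t - 2)(t + 1) = 0 at t ∈ {-1, 2, 4}.
The Hessian is diagonal: diag(f_ss, f_tt). Second derivatives: f_ss(-3)=-6, f_ss(-1)=6; f_tt(-1)=-360, f_tt(2)=144, f_tt(4)=-240.
Local minima occur where both diagonal entries positive: (-1, 2). Count: 1.

1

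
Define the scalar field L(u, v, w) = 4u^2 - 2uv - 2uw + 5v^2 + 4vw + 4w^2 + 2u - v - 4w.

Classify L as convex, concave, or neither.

L is quadratic, so its Hessian is the constant matrix H = [[8, -2, -2], [-2, 10, 4], [-2, 4, 8]].
Leading principal minors: 8, 76, 472.
All positive ⇒ H ≻ 0 ⇒ convex.

convex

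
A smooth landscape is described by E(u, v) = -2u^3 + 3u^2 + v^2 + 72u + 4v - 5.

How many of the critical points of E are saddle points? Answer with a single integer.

1

E separates as a function of u plus a function of v, so ∇E=0 decouples.
∂E/∂u = -6(u - 4)(u + 3) = 0 at u ∈ {-3, 4}; ∂E/∂v = 2(v + 2) = 0 at v ∈ {-2}.
The Hessian is diagonal: diag(E_uu, E_vv). Second derivatives: E_uu(-3)=42, E_uu(4)=-42; E_vv(-2)=2.
Saddle points occur where the two diagonal entries have opposite signs: (4, -2). Count: 1.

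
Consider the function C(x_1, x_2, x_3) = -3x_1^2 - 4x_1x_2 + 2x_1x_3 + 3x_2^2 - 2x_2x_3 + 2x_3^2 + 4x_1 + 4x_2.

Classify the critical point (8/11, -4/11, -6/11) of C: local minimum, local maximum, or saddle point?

saddle point

The Hessian is constant: H = [[-6, -4, 2], [-4, 6, -2], [2, -2, 4]].
Leading principal minors: Δ₁ = -6, Δ₂ = -52, Δ₃ = -176.
The minors fit neither the all-positive nor the alternating-sign pattern, so H is indefinite: a saddle point.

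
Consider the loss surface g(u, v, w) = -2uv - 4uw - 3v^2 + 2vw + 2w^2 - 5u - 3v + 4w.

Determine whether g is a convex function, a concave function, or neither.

g is quadratic, so its Hessian is the constant matrix H = [[0, -2, -4], [-2, -6, 2], [-4, 2, 4]].
Leading principal minors: 0, -4, 112.
Neither pattern holds ⇒ H is indefinite ⇒ neither convex nor concave.

neither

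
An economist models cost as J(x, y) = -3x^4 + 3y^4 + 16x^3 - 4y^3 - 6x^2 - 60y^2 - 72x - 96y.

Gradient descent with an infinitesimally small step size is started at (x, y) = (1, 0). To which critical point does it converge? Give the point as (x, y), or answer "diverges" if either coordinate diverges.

J is separable, so gradient descent decouples: x follows -∂J/∂x, y follows -∂J/∂y.
∂J/∂x = -12(x - 3)(x - 2)(x + 1); at x=1 this is -48, so x increases.
∂J/∂y = 12(y - 4)(y + 1)(y + 2); at y=0 this is -96, so y increases.
x converges to its nearest critical value 2 (a local min of the x-part); y converges to 4. The iterate converges to (2, 4).

(2, 4)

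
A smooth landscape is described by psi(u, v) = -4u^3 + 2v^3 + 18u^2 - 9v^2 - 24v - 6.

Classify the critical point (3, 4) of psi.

The mixed partial ∂²psi/∂u∂v is 0, so the Hessian at any point is diag(psi_uu, psi_vv) = diag(12(-2u + 3), 6(2v - 3)).
At (3, 4): H = diag(-36, 30).
The eigenvalues have opposite signs, so H is indefinite: a saddle point.

saddle point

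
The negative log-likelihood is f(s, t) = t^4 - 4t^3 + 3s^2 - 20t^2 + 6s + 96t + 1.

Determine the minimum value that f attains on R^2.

-281

f(s,t) separates as P(s) + Q(t) + 1, so its minimum is min P + min Q + 1.
P'(s) = 6s + 6 vanishes at s ∈ {-1}; Q'(t) = 4(t - 4)(t - 2)(t + 3) vanishes at t ∈ {-3, 2, 4}.
Local minima of P (where P''>0): P(-1)=-3. Local minima of Q: Q(-3)=-279, Q(4)=64.
So the global minimum of f is P(-1) + Q(-3) + 1 = -3 − 279 + 1 = -281, attained at (-1, -3).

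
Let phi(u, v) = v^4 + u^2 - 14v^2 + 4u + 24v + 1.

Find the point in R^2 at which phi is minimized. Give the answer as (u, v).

phi(u,v) separates as P(u) + Q(v) + 1, so its minimum is min P + min Q + 1.
P'(u) = 2u + 4 vanishes at u ∈ {-2}; Q'(v) = 4(v - 2)(v - 1)(v + 3) vanishes at v ∈ {-3, 1, 2}.
Local minima of P (where P''>0): P(-2)=-4. Local minima of Q: Q(-3)=-117, Q(2)=8.
So the global minimum of phi is P(-2) + Q(-3) + 1 = -4 − 117 + 1 = -120, attained at (-2, -3).

(-2, -3)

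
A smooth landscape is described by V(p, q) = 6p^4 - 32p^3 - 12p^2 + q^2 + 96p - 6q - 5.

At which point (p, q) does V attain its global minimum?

(4, 3)

V(p,q) separates as A(p) + B(q) − 5, so its minimum is min A + min B − 5.
A'(p) = 24(p - 4)(p - 1)(p + 1) vanishes at p ∈ {-1, 1, 4}; B'(q) = 2q - 6 vanishes at q ∈ {3}.
Local minima of A (where A''>0): A(-1)=-70, A(4)=-320. Local minima of B: B(3)=-9.
So the global minimum of V is A(4) + B(3) − 5 = -320 − 9 − 5 = -334, attained at (4, 3).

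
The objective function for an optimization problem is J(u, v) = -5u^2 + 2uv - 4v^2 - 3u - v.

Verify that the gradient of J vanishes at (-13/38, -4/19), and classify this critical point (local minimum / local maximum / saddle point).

local maximum

∇J = (-10u + 2v - 3, 2u - 8v - 1); substituting (-13/38, -4/19) gives ∇J = (0, 0), so (-13/38, -4/19) is indeed a critical point.
The Hessian of J is constant: H = [[-10, 2], [2, -8]].
det(H) = (-10)·(-8) − 2² = 76.
det(H) > 0 and tr(H) = -18 < 0, so H is negative definite and the point is a local maximum.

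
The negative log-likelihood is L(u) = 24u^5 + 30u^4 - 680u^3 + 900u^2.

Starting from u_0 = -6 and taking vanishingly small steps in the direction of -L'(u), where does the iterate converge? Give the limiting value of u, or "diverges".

diverges

L'(u) = 120u(u - 3)(u - 1)(u + 5), so L'(-6) = 45360.
Gradient descent moves in the -L' direction, i.e. u is decreasing.
There is no critical point below u=-6, and L' keeps the same sign, so the iterate runs off to −∞.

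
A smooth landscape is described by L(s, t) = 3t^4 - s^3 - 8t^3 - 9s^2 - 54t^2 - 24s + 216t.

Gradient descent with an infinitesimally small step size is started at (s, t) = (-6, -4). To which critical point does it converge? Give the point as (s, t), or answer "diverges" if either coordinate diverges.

(-4, -3)

L is separable, so gradient descent decouples: s follows -∂L/∂s, t follows -∂L/∂t.
∂L/∂s = -3(s + 2)(s + 4); at s=-6 this is -24, so s increases.
∂L/∂t = 12(t - 3)(t - 2)(t + 3); at t=-4 this is -504, so t increases.
s converges to its nearest critical value -4 (a local min of the s-part); t converges to -3. The iterate converges to (-4, -3).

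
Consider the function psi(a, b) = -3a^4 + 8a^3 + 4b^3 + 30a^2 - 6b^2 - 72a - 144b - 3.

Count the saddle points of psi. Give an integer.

3

psi separates as a function of a plus a function of b, so ∇psi=0 decouples.
∂psi/∂a = -12(a - 3)(a - 1)(a + 2) = 0 at a ∈ {-2, 1, 3}; ∂psi/∂b = 12(b - 4)(b + 3) = 0 at b ∈ {-3, 4}.
The Hessian is diagonal: diag(psi_aa, psi_bb). Second derivatives: psi_aa(-2)=-180, psi_aa(1)=72, psi_aa(3)=-120; psi_bb(-3)=-84, psi_bb(4)=84.
Saddle points occur where the two diagonal entries have opposite signs: (-2, 4), (1, -3), (3, 4). Count: 3.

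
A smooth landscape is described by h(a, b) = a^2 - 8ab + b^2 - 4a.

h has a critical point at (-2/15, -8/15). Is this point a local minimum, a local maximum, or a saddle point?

The Hessian of h is constant: H = [[2, -8], [-8, 2]].
det(H) = 2·2 − (-8)² = -60.
Since det(H) < 0, H is indefinite and the critical point is a saddle point.

saddle point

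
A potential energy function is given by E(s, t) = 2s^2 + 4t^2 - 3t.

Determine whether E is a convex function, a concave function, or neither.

convex

E is quadratic, so its Hessian is the constant matrix H = [[4, 0], [0, 8]].
det(H) = 32, tr(H) = 12.
det(H) > 0 and tr(H) > 0, so H is positive definite everywhere: convex.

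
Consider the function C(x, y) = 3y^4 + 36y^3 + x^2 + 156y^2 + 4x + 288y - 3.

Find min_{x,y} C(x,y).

-199

C(x,y) separates as P(x) + Q(y) − 3, so its minimum is min P + min Q − 3.
P'(x) = 2x + 4 vanishes at x ∈ {-2}; Q'(y) = 12(y + 2)(y + 3)(y + 4) vanishes at y ∈ {-4, -3, -2}.
Local minima of P (where P''>0): P(-2)=-4. Local minima of Q: Q(-4)=-192, Q(-2)=-192.
So the global minimum of C is P(-2) + Q(-4) − 3 = -4 − 192 − 3 = -199, attained at (-2, -4).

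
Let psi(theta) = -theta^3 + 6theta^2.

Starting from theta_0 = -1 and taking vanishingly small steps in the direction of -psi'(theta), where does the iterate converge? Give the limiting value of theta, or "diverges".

0

psi'(theta) = -3theta(theta - 4), so psi'(-1) = -15.
Gradient descent moves in the -psi' direction, i.e. theta is increasing.
The nearest critical point in that direction is theta = 0, where psi'' = 12 > 0 (a local minimum). The iterate converges there.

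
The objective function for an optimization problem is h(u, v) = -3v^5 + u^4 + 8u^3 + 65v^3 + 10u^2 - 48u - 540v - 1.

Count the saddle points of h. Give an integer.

h separates as a function of u plus a function of v, so ∇h=0 decouples.
∂h/∂u = 4(u - 1)(u + 3)(u + 4) = 0 at u ∈ {-4, -3, 1}; ∂h/∂v = -15(v - 3)(v - 2)(v + 2)(v + 3) = 0 at v ∈ {-3, -2, 2, 3}.
The Hessian is diagonal: diag(h_uu, h_vv). Second derivatives: h_uu(-4)=20, h_uu(-3)=-16, h_uu(1)=80; h_vv(-3)=450, h_vv(-2)=-300, h_vv(2)=300, h_vv(3)=-450.
Saddle points occur where the two diagonal entries have opposite signs: (-4, -2), (-4, 3), (-3, -3), (-3, 2), (1, -2), (1, 3). Count: 6.

6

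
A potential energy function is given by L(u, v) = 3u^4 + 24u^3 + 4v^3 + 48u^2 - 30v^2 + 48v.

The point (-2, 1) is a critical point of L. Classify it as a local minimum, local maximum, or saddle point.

local maximum

The mixed partial ∂²L/∂u∂v is 0, so the Hessian at any point is diag(L_uu, L_vv) = diag(12(3u^2 + 12u + 8), 12(2v - 5)).
At (-2, 1): H = diag(-48, -36).
Both eigenvalues are negative, so H is negative definite: a local maximum.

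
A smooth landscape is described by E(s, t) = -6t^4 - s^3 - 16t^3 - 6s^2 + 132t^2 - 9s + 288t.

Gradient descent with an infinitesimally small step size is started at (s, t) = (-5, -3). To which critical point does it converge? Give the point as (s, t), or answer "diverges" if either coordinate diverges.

E is separable, so gradient descent decouples: s follows -∂E/∂s, t follows -∂E/∂t.
∂E/∂s = -3(s + 1)(s + 3); at s=-5 this is -24, so s increases.
∂E/∂t = -24(t - 3)(t + 1)(t + 4); at t=-3 this is -288, so t increases.
s converges to its nearest critical value -3 (a local min of the s-part); t converges to -1. The iterate converges to (-3, -1).

(-3, -1)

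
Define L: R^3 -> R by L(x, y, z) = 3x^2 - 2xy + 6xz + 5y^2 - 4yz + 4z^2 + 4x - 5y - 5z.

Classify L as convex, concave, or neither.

convex

L is quadratic, so its Hessian is the constant matrix H = [[6, -2, 6], [-2, 10, -4], [6, -4, 8]].
Leading principal minors: 6, 56, 88.
All positive ⇒ H ≻ 0 ⇒ convex.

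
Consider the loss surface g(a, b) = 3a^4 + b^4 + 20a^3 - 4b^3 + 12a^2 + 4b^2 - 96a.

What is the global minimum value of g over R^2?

g(a,b) separates as P(a) + Q(b), so its minimum is min P + min Q.
P'(a) = 12(a - 1)(a + 2)(a + 4) vanishes at a ∈ {-4, -2, 1}; Q'(b) = 4b(b - 2)(b - 1) vanishes at b ∈ {0, 1, 2}.
Local minima of P (where P''>0): P(-4)=64, P(1)=-61. Local minima of Q: Q(0)=0, Q(2)=0.
So the global minimum of g is P(1) + Q(0) = -61 + 0 = -61, attained at (1, 0).

-61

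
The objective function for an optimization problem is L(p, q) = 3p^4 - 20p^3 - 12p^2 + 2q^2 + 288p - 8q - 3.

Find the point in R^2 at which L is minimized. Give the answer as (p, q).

(-2, 2)

L(p,q) separates as A(p) + B(q) − 3, so its minimum is min A + min B − 3.
A'(p) = 12(p - 4)(p - 3)(p + 2) vanishes at p ∈ {-2, 3, 4}; B'(q) = 4q - 8 vanishes at q ∈ {2}.
Local minima of A (where A''>0): A(-2)=-416, A(4)=448. Local minima of B: B(2)=-8.
So the global minimum of L is A(-2) + B(2) − 3 = -416 − 8 − 3 = -427, attained at (-2, 2).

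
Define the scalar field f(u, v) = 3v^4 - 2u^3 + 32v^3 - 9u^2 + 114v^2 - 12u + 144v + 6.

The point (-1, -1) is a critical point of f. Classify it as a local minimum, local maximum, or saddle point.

The mixed partial ∂²f/∂u∂v is 0, so the Hessian at any point is diag(f_uu, f_vv) = diag(-6(2u + 3), 12(3v^2 + 16v + 19)).
At (-1, -1): H = diag(-6, 72).
The eigenvalues have opposite signs, so H is indefinite: a saddle point.

saddle point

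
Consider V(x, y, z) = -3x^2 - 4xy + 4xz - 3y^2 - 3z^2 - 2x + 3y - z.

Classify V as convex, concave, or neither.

concave

V is quadratic, so its Hessian is the constant matrix H = [[-6, -4, 4], [-4, -6, 0], [4, 0, -6]].
Leading principal minors: -6, 20, -24.
Signs alternate −, +, − ⇒ H ≺ 0 ⇒ concave.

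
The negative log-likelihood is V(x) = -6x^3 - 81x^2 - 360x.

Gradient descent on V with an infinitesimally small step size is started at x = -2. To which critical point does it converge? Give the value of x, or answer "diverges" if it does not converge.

V'(x) = -18(x + 4)(x + 5), so V'(-2) = -108.
Gradient descent moves in the -V' direction, i.e. x is increasing.
There is no critical point above x=-2, and V' keeps the same sign, so the iterate runs off to +∞.

diverges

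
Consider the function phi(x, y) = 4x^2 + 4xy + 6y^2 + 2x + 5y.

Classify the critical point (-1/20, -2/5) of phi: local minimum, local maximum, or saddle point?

local minimum

The Hessian of phi is constant: H = [[8, 4], [4, 12]].
det(H) = 8·12 − 4² = 80.
det(H) > 0 and tr(H) = 20 > 0, so H is positive definite and the point is a local minimum.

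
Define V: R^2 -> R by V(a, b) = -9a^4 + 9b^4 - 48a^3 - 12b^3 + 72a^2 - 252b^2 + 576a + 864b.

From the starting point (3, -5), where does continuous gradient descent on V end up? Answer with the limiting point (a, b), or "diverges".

diverges

V is separable, so gradient descent decouples: a follows -∂V/∂a, b follows -∂V/∂b.
∂V/∂a = -36(a - 2)(a + 2)(a + 4); at a=3 this is -1260, so a increases.
∂V/∂b = 36(b - 3)(b - 2)(b + 4); at b=-5 this is -2016, so b increases.
The a-coordinate has no critical point in that direction and runs off to infinity.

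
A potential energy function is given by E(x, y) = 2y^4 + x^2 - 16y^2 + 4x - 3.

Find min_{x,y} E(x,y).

E(x,y) separates as P(x) + Q(y) − 3, so its minimum is min P + min Q − 3.
P'(x) = 2x + 4 vanishes at x ∈ {-2}; Q'(y) = 8y(y - 2)(y + 2) vanishes at y ∈ {-2, 0, 2}.
Local minima of P (where P''>0): P(-2)=-4. Local minima of Q: Q(-2)=-32, Q(2)=-32.
So the global minimum of E is P(-2) + Q(-2) − 3 = -4 − 32 − 3 = -39, attained at (-2, -2).

-39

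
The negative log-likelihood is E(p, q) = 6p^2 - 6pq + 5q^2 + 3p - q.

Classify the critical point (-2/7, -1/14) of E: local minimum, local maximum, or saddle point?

local minimum

The Hessian of E is constant: H = [[12, -6], [-6, 10]].
det(H) = 12·10 − (-6)² = 84.
det(H) > 0 and tr(H) = 22 > 0, so H is positive definite and the point is a local minimum.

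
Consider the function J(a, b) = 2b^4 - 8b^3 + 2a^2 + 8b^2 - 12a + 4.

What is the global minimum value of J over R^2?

J(a,b) separates as P(a) + Q(b) + 4, so its minimum is min P + min Q + 4.
P'(a) = 4a - 12 vanishes at a ∈ {3}; Q'(b) = 8b(b - 2)(b - 1) vanishes at b ∈ {0, 1, 2}.
Local minima of P (where P''>0): P(3)=-18. Local minima of Q: Q(0)=0, Q(2)=0.
So the global minimum of J is P(3) + Q(0) + 4 = -18 + 0 + 4 = -14, attained at (3, 0).

-14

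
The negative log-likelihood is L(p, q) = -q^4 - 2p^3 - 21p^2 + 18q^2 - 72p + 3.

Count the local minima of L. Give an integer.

1

L separates as a function of p plus a function of q, so ∇L=0 decouples.
∂L/∂p = -6(p + 3)(p + 4) = 0 at p ∈ {-4, -3}; ∂L/∂q = -4q(q - 3)(q + 3) = 0 at q ∈ {-3, 0, 3}.
The Hessian is diagonal: diag(L_pp, L_qq). Second derivatives: L_pp(-4)=6, L_pp(-3)=-6; L_qq(-3)=-72, L_qq(0)=36, L_qq(3)=-72.
Local minima occur where both diagonal entries positive: (-4, 0). Count: 1.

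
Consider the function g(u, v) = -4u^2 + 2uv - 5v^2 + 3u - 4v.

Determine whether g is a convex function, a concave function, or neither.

concave

g is quadratic, so its Hessian is the constant matrix H = [[-8, 2], [2, -10]].
det(H) = 76, tr(H) = -18.
det(H) > 0 and tr(H) < 0, so H is negative definite everywhere: concave.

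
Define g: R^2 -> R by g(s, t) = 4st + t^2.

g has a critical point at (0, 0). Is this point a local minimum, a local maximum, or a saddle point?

saddle point

The Hessian of g is constant: H = [[0, 4], [4, 2]].
det(H) = 0·2 − 4² = -16.
Since det(H) < 0, H is indefinite and the critical point is a saddle point.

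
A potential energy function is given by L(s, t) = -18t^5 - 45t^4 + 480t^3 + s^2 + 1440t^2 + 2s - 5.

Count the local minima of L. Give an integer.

L separates as a function of s plus a function of t, so ∇L=0 decouples.
∂L/∂s = 2(s + 1) = 0 at s ∈ {-1}; ∂L/∂t = -90t(t - 4)(t + 2)(t + 4) = 0 at t ∈ {-4, -2, 0, 4}.
The Hessian is diagonal: diag(L_ss, L_tt). Second derivatives: L_ss(-1)=2; L_tt(-4)=5760, L_tt(-2)=-2160, L_tt(0)=2880, L_tt(4)=-17280.
Local minima occur where both diagonal entries positive: (-1, -4), (-1, 0). Count: 2.

2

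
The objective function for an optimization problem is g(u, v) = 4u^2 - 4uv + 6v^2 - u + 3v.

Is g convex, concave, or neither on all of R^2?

convex

g is quadratic, so its Hessian is the constant matrix H = [[8, -4], [-4, 12]].
det(H) = 80, tr(H) = 20.
det(H) > 0 and tr(H) > 0, so H is positive definite everywhere: convex.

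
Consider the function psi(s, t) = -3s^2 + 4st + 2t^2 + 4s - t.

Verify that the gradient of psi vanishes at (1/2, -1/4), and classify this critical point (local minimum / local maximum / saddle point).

saddle point

∇psi = (-6s + 4t + 4, 4s + 4t - 1); substituting (1/2, -1/4) gives ∇psi = (0, 0), so (1/2, -1/4) is indeed a critical point.
The Hessian of psi is constant: H = [[-6, 4], [4, 4]].
det(H) = (-6)·4 − 4² = -40.
Since det(H) < 0, H is indefinite and the critical point is a saddle point.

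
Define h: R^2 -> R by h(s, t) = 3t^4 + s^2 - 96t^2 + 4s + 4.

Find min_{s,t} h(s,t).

h(s,t) separates as P(s) + Q(t) + 4, so its minimum is min P + min Q + 4.
P'(s) = 2s + 4 vanishes at s ∈ {-2}; Q'(t) = 12t(t - 4)(t + 4) vanishes at t ∈ {-4, 0, 4}.
Local minima of P (where P''>0): P(-2)=-4. Local minima of Q: Q(-4)=-768, Q(4)=-768.
So the global minimum of h is P(-2) + Q(-4) + 4 = -4 − 768 + 4 = -768, attained at (-2, -4).

-768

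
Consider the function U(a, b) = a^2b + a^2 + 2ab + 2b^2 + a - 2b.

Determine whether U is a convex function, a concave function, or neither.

neither

The term a^2b is cubic, so the Hessian is not constant.
∂²U/∂a² = 2b + 2, which takes both signs as b varies (negative for sufficiently negative b). A diagonal entry of the Hessian changing sign means the Hessian is neither positive- nor negative-semidefinite on all of R^2.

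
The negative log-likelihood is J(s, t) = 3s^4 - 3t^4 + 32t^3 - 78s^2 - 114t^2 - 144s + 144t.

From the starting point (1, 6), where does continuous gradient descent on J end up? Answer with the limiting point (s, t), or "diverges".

J is separable, so gradient descent decouples: s follows -∂J/∂s, t follows -∂J/∂t.
∂J/∂s = 12(s - 4)(s + 1)(s + 3); at s=1 this is -288, so s increases.
∂J/∂t = -12(t - 4)(t - 3)(t - 1); at t=6 this is -360, so t increases.
The t-coordinate has no critical point in that direction and runs off to infinity.

diverges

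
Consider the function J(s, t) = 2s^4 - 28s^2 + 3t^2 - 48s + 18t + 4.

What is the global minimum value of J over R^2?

J(s,t) separates as P(s) + Q(t) + 4, so its minimum is min P + min Q + 4.
P'(s) = 8(s - 3)(s + 1)(s + 2) vanishes at s ∈ {-2, -1, 3}; Q'(t) = 6(t + 3) vanishes at t ∈ {-3}.
Local minima of P (where P''>0): P(-2)=16, P(3)=-234. Local minima of Q: Q(-3)=-27.
So the global minimum of J is P(3) + Q(-3) + 4 = -234 − 27 + 4 = -257, attained at (3, -3).

-257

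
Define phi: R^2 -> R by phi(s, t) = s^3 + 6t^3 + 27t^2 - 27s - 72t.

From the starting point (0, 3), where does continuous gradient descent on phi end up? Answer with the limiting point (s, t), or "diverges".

(3, 1)

phi is separable, so gradient descent decouples: s follows -∂phi/∂s, t follows -∂phi/∂t.
∂phi/∂s = 3(s - 3)(s + 3); at s=0 this is -27, so s increases.
∂phi/∂t = 18(t - 1)(t + 4); at t=3 this is 252, so t decreases.
s converges to its nearest critical value 3 (a local min of the s-part); t converges to 1. The iterate converges to (3, 1).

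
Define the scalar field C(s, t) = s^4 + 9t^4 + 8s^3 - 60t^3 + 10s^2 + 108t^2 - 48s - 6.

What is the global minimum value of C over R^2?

-35

C(s,t) separates as P(s) + Q(t) − 6, so its minimum is min P + min Q − 6.
P'(s) = 4(s - 1)(s + 3)(s + 4) vanishes at s ∈ {-4, -3, 1}; Q'(t) = 36t(t - 3)(t - 2) vanishes at t ∈ {0, 2, 3}.
Local minima of P (where P''>0): P(-4)=96, P(1)=-29. Local minima of Q: Q(0)=0, Q(3)=81.
So the global minimum of C is P(1) + Q(0) − 6 = -29 + 0 − 6 = -35, attained at (1, 0).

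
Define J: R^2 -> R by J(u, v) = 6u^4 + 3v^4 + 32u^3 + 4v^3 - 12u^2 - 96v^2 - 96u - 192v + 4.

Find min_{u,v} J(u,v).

-1596

J(u,v) separates as P(u) + Q(v) + 4, so its minimum is min P + min Q + 4.
P'(u) = 24(u - 1)(u + 1)(u + 4) vanishes at u ∈ {-4, -1, 1}; Q'(v) = 12(v - 4)(v + 1)(v + 4) vanishes at v ∈ {-4, -1, 4}.
Local minima of P (where P''>0): P(-4)=-320, P(1)=-70. Local minima of Q: Q(-4)=-256, Q(4)=-1280.
So the global minimum of J is P(-4) + Q(4) + 4 = -320 − 1280 + 4 = -1596, attained at (-4, 4).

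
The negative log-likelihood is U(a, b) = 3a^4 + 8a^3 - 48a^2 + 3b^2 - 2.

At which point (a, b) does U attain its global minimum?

U(a,b) separates as P(a) + Q(b) − 2, so its minimum is min P + min Q − 2.
P'(a) = 12a(a - 2)(a + 4) vanishes at a ∈ {-4, 0, 2}; Q'(b) = 6b vanishes at b ∈ {0}.
Local minima of P (where P''>0): P(-4)=-512, P(2)=-80. Local minima of Q: Q(0)=0.
So the global minimum of U is P(-4) + Q(0) − 2 = -512 + 0 − 2 = -514, attained at (-4, 0).

(-4, 0)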